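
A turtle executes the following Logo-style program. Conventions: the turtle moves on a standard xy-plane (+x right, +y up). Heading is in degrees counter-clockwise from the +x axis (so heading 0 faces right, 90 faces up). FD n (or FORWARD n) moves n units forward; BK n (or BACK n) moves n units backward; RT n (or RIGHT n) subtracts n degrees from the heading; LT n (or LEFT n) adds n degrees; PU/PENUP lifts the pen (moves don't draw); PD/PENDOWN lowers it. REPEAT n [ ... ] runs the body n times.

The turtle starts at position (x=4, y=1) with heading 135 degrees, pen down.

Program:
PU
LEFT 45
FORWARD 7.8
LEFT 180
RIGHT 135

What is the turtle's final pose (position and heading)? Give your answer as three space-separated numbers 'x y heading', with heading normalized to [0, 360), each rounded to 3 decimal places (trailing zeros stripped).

Executing turtle program step by step:
Start: pos=(4,1), heading=135, pen down
PU: pen up
LT 45: heading 135 -> 180
FD 7.8: (4,1) -> (-3.8,1) [heading=180, move]
LT 180: heading 180 -> 0
RT 135: heading 0 -> 225
Final: pos=(-3.8,1), heading=225, 0 segment(s) drawn

Answer: -3.8 1 225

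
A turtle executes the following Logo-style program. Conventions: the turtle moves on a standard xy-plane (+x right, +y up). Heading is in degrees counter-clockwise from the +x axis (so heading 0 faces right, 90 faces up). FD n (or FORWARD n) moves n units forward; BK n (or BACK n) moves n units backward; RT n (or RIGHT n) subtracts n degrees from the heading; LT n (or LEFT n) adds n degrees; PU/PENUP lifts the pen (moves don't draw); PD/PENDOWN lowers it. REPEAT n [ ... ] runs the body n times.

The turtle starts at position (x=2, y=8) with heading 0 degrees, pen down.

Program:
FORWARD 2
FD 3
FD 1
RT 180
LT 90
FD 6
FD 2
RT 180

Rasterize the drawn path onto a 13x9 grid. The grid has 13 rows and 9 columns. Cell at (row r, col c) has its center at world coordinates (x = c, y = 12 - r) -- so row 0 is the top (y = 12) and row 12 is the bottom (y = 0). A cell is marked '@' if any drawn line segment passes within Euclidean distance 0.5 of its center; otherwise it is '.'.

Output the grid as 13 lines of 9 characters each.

Segment 0: (2,8) -> (4,8)
Segment 1: (4,8) -> (7,8)
Segment 2: (7,8) -> (8,8)
Segment 3: (8,8) -> (8,2)
Segment 4: (8,2) -> (8,0)

Answer: .........
.........
.........
.........
..@@@@@@@
........@
........@
........@
........@
........@
........@
........@
........@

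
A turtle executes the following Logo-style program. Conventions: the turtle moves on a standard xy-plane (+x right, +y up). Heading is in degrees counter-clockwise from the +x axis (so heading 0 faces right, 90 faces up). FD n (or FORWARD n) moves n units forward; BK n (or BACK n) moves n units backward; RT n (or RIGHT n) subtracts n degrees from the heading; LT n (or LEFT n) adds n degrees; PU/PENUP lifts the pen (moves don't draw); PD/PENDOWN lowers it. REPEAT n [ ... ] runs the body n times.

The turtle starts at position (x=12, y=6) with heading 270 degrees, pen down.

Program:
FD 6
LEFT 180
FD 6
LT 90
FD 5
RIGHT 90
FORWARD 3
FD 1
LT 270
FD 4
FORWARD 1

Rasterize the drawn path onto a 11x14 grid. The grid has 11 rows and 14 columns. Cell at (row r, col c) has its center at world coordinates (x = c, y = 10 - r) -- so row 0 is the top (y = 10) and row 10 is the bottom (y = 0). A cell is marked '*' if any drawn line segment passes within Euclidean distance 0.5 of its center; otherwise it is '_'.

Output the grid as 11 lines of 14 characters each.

Segment 0: (12,6) -> (12,0)
Segment 1: (12,0) -> (12,6)
Segment 2: (12,6) -> (7,6)
Segment 3: (7,6) -> (7,9)
Segment 4: (7,9) -> (7,10)
Segment 5: (7,10) -> (11,10)
Segment 6: (11,10) -> (12,10)

Answer: _______******_
_______*______
_______*______
_______*______
_______******_
____________*_
____________*_
____________*_
____________*_
____________*_
____________*_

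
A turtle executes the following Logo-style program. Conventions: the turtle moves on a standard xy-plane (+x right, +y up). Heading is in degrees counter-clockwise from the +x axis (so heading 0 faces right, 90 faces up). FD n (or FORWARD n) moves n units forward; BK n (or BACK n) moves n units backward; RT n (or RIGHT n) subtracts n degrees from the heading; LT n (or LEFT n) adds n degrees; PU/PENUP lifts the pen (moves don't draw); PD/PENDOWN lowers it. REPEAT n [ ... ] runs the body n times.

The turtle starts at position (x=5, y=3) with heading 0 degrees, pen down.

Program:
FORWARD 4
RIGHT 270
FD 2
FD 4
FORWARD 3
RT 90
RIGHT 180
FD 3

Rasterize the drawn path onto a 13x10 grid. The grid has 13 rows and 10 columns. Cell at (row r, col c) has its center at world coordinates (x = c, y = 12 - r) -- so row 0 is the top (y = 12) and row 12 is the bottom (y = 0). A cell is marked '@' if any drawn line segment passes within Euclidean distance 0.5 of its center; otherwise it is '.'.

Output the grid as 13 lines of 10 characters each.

Answer: ......@@@@
.........@
.........@
.........@
.........@
.........@
.........@
.........@
.........@
.....@@@@@
..........
..........
..........

Derivation:
Segment 0: (5,3) -> (9,3)
Segment 1: (9,3) -> (9,5)
Segment 2: (9,5) -> (9,9)
Segment 3: (9,9) -> (9,12)
Segment 4: (9,12) -> (6,12)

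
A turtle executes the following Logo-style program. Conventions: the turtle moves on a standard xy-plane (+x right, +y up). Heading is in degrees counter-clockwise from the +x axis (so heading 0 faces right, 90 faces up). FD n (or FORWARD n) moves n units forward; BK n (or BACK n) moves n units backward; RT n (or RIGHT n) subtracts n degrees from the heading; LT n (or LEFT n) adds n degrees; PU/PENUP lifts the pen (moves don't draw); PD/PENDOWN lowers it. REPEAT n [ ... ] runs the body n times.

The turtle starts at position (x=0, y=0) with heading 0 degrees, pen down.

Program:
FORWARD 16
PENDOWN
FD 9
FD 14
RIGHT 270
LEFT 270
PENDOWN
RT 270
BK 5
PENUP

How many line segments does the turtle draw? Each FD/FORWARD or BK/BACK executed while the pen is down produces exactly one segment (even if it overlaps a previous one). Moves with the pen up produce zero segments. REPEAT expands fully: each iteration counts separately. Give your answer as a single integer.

Executing turtle program step by step:
Start: pos=(0,0), heading=0, pen down
FD 16: (0,0) -> (16,0) [heading=0, draw]
PD: pen down
FD 9: (16,0) -> (25,0) [heading=0, draw]
FD 14: (25,0) -> (39,0) [heading=0, draw]
RT 270: heading 0 -> 90
LT 270: heading 90 -> 0
PD: pen down
RT 270: heading 0 -> 90
BK 5: (39,0) -> (39,-5) [heading=90, draw]
PU: pen up
Final: pos=(39,-5), heading=90, 4 segment(s) drawn
Segments drawn: 4

Answer: 4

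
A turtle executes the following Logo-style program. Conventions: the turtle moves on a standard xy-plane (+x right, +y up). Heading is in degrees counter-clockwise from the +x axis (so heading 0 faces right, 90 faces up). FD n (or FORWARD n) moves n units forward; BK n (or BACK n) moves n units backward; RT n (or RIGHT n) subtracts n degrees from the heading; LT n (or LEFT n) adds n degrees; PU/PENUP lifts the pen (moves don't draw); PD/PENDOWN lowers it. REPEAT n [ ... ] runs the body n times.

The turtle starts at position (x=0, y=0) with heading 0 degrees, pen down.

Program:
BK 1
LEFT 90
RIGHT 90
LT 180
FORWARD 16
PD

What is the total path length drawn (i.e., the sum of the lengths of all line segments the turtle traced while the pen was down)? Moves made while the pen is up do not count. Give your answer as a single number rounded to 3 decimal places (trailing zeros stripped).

Executing turtle program step by step:
Start: pos=(0,0), heading=0, pen down
BK 1: (0,0) -> (-1,0) [heading=0, draw]
LT 90: heading 0 -> 90
RT 90: heading 90 -> 0
LT 180: heading 0 -> 180
FD 16: (-1,0) -> (-17,0) [heading=180, draw]
PD: pen down
Final: pos=(-17,0), heading=180, 2 segment(s) drawn

Segment lengths:
  seg 1: (0,0) -> (-1,0), length = 1
  seg 2: (-1,0) -> (-17,0), length = 16
Total = 17

Answer: 17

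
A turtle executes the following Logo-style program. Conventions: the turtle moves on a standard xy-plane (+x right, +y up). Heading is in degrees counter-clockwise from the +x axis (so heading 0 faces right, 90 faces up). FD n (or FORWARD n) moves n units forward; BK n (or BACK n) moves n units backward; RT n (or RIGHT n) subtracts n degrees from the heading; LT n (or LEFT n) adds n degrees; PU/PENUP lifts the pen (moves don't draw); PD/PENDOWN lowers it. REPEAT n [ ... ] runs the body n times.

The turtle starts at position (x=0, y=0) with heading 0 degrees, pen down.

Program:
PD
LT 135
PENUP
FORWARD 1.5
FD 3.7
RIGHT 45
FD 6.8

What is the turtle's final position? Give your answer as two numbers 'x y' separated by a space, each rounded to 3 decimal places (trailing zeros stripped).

Answer: -3.677 10.477

Derivation:
Executing turtle program step by step:
Start: pos=(0,0), heading=0, pen down
PD: pen down
LT 135: heading 0 -> 135
PU: pen up
FD 1.5: (0,0) -> (-1.061,1.061) [heading=135, move]
FD 3.7: (-1.061,1.061) -> (-3.677,3.677) [heading=135, move]
RT 45: heading 135 -> 90
FD 6.8: (-3.677,3.677) -> (-3.677,10.477) [heading=90, move]
Final: pos=(-3.677,10.477), heading=90, 0 segment(s) drawn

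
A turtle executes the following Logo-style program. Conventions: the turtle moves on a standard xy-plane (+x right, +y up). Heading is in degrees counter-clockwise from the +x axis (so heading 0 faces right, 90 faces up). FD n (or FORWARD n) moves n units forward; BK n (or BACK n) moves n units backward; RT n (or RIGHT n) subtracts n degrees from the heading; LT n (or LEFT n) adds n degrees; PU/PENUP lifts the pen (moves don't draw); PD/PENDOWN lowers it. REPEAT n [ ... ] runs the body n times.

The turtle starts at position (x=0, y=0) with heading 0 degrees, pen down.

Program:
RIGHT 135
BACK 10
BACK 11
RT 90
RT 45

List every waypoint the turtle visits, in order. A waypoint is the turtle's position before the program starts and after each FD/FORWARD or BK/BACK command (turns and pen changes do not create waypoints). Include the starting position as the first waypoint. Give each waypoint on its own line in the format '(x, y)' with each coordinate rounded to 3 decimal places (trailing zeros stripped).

Executing turtle program step by step:
Start: pos=(0,0), heading=0, pen down
RT 135: heading 0 -> 225
BK 10: (0,0) -> (7.071,7.071) [heading=225, draw]
BK 11: (7.071,7.071) -> (14.849,14.849) [heading=225, draw]
RT 90: heading 225 -> 135
RT 45: heading 135 -> 90
Final: pos=(14.849,14.849), heading=90, 2 segment(s) drawn
Waypoints (3 total):
(0, 0)
(7.071, 7.071)
(14.849, 14.849)

Answer: (0, 0)
(7.071, 7.071)
(14.849, 14.849)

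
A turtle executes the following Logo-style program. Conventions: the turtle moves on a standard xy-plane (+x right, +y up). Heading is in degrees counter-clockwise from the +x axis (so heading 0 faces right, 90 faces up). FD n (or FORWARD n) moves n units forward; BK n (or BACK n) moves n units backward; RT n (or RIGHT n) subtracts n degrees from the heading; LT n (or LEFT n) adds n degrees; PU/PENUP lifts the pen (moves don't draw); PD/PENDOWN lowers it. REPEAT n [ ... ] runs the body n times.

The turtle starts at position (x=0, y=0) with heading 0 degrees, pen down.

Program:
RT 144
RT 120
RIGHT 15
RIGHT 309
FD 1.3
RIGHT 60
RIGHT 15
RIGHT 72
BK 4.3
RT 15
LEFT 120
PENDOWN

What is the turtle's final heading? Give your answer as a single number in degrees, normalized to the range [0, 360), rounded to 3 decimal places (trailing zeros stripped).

Executing turtle program step by step:
Start: pos=(0,0), heading=0, pen down
RT 144: heading 0 -> 216
RT 120: heading 216 -> 96
RT 15: heading 96 -> 81
RT 309: heading 81 -> 132
FD 1.3: (0,0) -> (-0.87,0.966) [heading=132, draw]
RT 60: heading 132 -> 72
RT 15: heading 72 -> 57
RT 72: heading 57 -> 345
BK 4.3: (-0.87,0.966) -> (-5.023,2.079) [heading=345, draw]
RT 15: heading 345 -> 330
LT 120: heading 330 -> 90
PD: pen down
Final: pos=(-5.023,2.079), heading=90, 2 segment(s) drawn

Answer: 90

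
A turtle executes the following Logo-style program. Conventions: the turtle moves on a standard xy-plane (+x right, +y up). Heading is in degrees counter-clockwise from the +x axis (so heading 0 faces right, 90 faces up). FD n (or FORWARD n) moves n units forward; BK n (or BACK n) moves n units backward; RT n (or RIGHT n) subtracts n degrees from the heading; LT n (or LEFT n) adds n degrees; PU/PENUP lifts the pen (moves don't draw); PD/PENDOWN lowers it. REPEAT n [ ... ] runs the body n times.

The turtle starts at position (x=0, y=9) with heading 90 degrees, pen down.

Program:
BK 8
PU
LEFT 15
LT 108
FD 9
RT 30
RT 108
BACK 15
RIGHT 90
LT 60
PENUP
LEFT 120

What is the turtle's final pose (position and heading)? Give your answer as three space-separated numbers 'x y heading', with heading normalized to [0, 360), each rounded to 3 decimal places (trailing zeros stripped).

Answer: -11.43 -18.391 165

Derivation:
Executing turtle program step by step:
Start: pos=(0,9), heading=90, pen down
BK 8: (0,9) -> (0,1) [heading=90, draw]
PU: pen up
LT 15: heading 90 -> 105
LT 108: heading 105 -> 213
FD 9: (0,1) -> (-7.548,-3.902) [heading=213, move]
RT 30: heading 213 -> 183
RT 108: heading 183 -> 75
BK 15: (-7.548,-3.902) -> (-11.43,-18.391) [heading=75, move]
RT 90: heading 75 -> 345
LT 60: heading 345 -> 45
PU: pen up
LT 120: heading 45 -> 165
Final: pos=(-11.43,-18.391), heading=165, 1 segment(s) drawn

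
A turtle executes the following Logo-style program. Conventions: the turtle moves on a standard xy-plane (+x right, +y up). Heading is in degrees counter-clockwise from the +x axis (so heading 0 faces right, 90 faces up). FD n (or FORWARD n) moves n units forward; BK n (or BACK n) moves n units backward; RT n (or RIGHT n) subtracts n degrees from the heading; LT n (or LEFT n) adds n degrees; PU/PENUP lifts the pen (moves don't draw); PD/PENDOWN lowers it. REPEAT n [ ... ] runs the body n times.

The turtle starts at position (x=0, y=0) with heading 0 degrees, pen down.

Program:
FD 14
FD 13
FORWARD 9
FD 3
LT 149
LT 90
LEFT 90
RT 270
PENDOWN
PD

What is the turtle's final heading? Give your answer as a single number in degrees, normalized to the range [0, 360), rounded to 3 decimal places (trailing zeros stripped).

Answer: 59

Derivation:
Executing turtle program step by step:
Start: pos=(0,0), heading=0, pen down
FD 14: (0,0) -> (14,0) [heading=0, draw]
FD 13: (14,0) -> (27,0) [heading=0, draw]
FD 9: (27,0) -> (36,0) [heading=0, draw]
FD 3: (36,0) -> (39,0) [heading=0, draw]
LT 149: heading 0 -> 149
LT 90: heading 149 -> 239
LT 90: heading 239 -> 329
RT 270: heading 329 -> 59
PD: pen down
PD: pen down
Final: pos=(39,0), heading=59, 4 segment(s) drawn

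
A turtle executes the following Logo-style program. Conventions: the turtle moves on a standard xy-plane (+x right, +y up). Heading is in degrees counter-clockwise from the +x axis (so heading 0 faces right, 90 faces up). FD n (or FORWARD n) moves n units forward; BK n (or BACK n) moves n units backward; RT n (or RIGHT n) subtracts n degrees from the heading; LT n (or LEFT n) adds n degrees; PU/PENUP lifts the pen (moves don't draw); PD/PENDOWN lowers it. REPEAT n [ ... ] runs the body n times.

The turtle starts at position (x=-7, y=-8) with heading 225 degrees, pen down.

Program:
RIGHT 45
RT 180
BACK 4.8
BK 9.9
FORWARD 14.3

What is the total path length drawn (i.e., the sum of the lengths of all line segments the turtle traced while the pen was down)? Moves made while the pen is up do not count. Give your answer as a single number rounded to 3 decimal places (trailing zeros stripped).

Answer: 29

Derivation:
Executing turtle program step by step:
Start: pos=(-7,-8), heading=225, pen down
RT 45: heading 225 -> 180
RT 180: heading 180 -> 0
BK 4.8: (-7,-8) -> (-11.8,-8) [heading=0, draw]
BK 9.9: (-11.8,-8) -> (-21.7,-8) [heading=0, draw]
FD 14.3: (-21.7,-8) -> (-7.4,-8) [heading=0, draw]
Final: pos=(-7.4,-8), heading=0, 3 segment(s) drawn

Segment lengths:
  seg 1: (-7,-8) -> (-11.8,-8), length = 4.8
  seg 2: (-11.8,-8) -> (-21.7,-8), length = 9.9
  seg 3: (-21.7,-8) -> (-7.4,-8), length = 14.3
Total = 29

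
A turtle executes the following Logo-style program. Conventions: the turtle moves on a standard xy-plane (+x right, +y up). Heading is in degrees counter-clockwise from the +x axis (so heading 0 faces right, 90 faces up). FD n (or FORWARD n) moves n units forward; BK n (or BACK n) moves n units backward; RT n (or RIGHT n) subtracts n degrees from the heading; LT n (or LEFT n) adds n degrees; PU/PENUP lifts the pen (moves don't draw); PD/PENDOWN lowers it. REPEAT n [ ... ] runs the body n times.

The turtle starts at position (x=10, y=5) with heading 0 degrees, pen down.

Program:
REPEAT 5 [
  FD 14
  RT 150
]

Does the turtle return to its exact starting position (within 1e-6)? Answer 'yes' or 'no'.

Answer: no

Derivation:
Executing turtle program step by step:
Start: pos=(10,5), heading=0, pen down
REPEAT 5 [
  -- iteration 1/5 --
  FD 14: (10,5) -> (24,5) [heading=0, draw]
  RT 150: heading 0 -> 210
  -- iteration 2/5 --
  FD 14: (24,5) -> (11.876,-2) [heading=210, draw]
  RT 150: heading 210 -> 60
  -- iteration 3/5 --
  FD 14: (11.876,-2) -> (18.876,10.124) [heading=60, draw]
  RT 150: heading 60 -> 270
  -- iteration 4/5 --
  FD 14: (18.876,10.124) -> (18.876,-3.876) [heading=270, draw]
  RT 150: heading 270 -> 120
  -- iteration 5/5 --
  FD 14: (18.876,-3.876) -> (11.876,8.249) [heading=120, draw]
  RT 150: heading 120 -> 330
]
Final: pos=(11.876,8.249), heading=330, 5 segment(s) drawn

Start position: (10, 5)
Final position: (11.876, 8.249)
Distance = 3.751; >= 1e-6 -> NOT closed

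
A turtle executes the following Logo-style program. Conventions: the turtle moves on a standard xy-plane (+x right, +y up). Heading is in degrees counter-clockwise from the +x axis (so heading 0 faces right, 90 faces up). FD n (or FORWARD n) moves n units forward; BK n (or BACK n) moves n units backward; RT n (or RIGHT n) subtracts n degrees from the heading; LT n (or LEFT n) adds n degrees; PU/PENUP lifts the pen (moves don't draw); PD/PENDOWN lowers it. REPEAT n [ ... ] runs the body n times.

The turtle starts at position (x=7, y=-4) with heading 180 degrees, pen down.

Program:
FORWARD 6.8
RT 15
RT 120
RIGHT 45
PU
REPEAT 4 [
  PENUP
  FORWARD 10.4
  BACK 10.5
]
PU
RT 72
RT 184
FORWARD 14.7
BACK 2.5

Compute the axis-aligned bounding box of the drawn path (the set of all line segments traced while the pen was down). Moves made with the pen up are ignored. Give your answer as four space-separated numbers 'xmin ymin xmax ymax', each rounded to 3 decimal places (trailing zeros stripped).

Answer: 0.2 -4 7 -4

Derivation:
Executing turtle program step by step:
Start: pos=(7,-4), heading=180, pen down
FD 6.8: (7,-4) -> (0.2,-4) [heading=180, draw]
RT 15: heading 180 -> 165
RT 120: heading 165 -> 45
RT 45: heading 45 -> 0
PU: pen up
REPEAT 4 [
  -- iteration 1/4 --
  PU: pen up
  FD 10.4: (0.2,-4) -> (10.6,-4) [heading=0, move]
  BK 10.5: (10.6,-4) -> (0.1,-4) [heading=0, move]
  -- iteration 2/4 --
  PU: pen up
  FD 10.4: (0.1,-4) -> (10.5,-4) [heading=0, move]
  BK 10.5: (10.5,-4) -> (0,-4) [heading=0, move]
  -- iteration 3/4 --
  PU: pen up
  FD 10.4: (0,-4) -> (10.4,-4) [heading=0, move]
  BK 10.5: (10.4,-4) -> (-0.1,-4) [heading=0, move]
  -- iteration 4/4 --
  PU: pen up
  FD 10.4: (-0.1,-4) -> (10.3,-4) [heading=0, move]
  BK 10.5: (10.3,-4) -> (-0.2,-4) [heading=0, move]
]
PU: pen up
RT 72: heading 0 -> 288
RT 184: heading 288 -> 104
FD 14.7: (-0.2,-4) -> (-3.756,10.263) [heading=104, move]
BK 2.5: (-3.756,10.263) -> (-3.151,7.838) [heading=104, move]
Final: pos=(-3.151,7.838), heading=104, 1 segment(s) drawn

Segment endpoints: x in {0.2, 7}, y in {-4, -4}
xmin=0.2, ymin=-4, xmax=7, ymax=-4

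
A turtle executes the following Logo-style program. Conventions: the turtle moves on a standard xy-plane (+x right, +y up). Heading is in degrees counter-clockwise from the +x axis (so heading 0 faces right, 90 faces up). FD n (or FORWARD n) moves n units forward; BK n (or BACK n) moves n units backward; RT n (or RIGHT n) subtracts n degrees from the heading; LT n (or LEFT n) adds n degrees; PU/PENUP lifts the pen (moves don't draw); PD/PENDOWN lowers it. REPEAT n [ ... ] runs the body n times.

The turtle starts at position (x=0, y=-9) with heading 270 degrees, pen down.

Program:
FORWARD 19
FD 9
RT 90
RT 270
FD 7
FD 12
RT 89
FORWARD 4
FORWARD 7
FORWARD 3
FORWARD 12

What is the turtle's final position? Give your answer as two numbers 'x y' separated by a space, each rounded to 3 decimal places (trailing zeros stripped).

Executing turtle program step by step:
Start: pos=(0,-9), heading=270, pen down
FD 19: (0,-9) -> (0,-28) [heading=270, draw]
FD 9: (0,-28) -> (0,-37) [heading=270, draw]
RT 90: heading 270 -> 180
RT 270: heading 180 -> 270
FD 7: (0,-37) -> (0,-44) [heading=270, draw]
FD 12: (0,-44) -> (0,-56) [heading=270, draw]
RT 89: heading 270 -> 181
FD 4: (0,-56) -> (-3.999,-56.07) [heading=181, draw]
FD 7: (-3.999,-56.07) -> (-10.998,-56.192) [heading=181, draw]
FD 3: (-10.998,-56.192) -> (-13.998,-56.244) [heading=181, draw]
FD 12: (-13.998,-56.244) -> (-25.996,-56.454) [heading=181, draw]
Final: pos=(-25.996,-56.454), heading=181, 8 segment(s) drawn

Answer: -25.996 -56.454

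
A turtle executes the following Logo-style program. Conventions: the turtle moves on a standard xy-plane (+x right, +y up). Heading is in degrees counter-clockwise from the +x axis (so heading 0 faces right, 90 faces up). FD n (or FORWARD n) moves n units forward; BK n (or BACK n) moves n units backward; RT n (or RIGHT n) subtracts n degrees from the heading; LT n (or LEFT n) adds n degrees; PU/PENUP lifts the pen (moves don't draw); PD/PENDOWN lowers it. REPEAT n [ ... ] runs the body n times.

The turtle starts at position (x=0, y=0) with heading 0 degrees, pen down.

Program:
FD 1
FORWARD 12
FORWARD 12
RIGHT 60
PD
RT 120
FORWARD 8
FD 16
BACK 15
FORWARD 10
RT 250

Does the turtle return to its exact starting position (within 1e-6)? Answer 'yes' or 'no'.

Answer: no

Derivation:
Executing turtle program step by step:
Start: pos=(0,0), heading=0, pen down
FD 1: (0,0) -> (1,0) [heading=0, draw]
FD 12: (1,0) -> (13,0) [heading=0, draw]
FD 12: (13,0) -> (25,0) [heading=0, draw]
RT 60: heading 0 -> 300
PD: pen down
RT 120: heading 300 -> 180
FD 8: (25,0) -> (17,0) [heading=180, draw]
FD 16: (17,0) -> (1,0) [heading=180, draw]
BK 15: (1,0) -> (16,0) [heading=180, draw]
FD 10: (16,0) -> (6,0) [heading=180, draw]
RT 250: heading 180 -> 290
Final: pos=(6,0), heading=290, 7 segment(s) drawn

Start position: (0, 0)
Final position: (6, 0)
Distance = 6; >= 1e-6 -> NOT closed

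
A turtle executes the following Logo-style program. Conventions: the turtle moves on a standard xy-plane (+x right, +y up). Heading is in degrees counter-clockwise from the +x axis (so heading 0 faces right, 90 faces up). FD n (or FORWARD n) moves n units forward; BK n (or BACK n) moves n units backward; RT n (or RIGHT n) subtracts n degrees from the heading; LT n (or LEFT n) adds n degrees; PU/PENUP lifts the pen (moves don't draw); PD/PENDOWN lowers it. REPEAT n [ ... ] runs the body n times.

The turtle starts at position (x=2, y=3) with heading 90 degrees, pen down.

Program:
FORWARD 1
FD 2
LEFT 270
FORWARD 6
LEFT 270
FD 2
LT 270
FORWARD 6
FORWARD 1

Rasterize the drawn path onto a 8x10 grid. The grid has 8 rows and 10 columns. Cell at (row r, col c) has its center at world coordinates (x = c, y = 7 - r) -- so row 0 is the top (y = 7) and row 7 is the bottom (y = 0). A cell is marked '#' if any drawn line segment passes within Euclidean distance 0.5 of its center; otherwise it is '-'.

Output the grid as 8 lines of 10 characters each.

Segment 0: (2,3) -> (2,4)
Segment 1: (2,4) -> (2,6)
Segment 2: (2,6) -> (8,6)
Segment 3: (8,6) -> (8,4)
Segment 4: (8,4) -> (2,4)
Segment 5: (2,4) -> (1,4)

Answer: ----------
--#######-
--#-----#-
-########-
--#-------
----------
----------
----------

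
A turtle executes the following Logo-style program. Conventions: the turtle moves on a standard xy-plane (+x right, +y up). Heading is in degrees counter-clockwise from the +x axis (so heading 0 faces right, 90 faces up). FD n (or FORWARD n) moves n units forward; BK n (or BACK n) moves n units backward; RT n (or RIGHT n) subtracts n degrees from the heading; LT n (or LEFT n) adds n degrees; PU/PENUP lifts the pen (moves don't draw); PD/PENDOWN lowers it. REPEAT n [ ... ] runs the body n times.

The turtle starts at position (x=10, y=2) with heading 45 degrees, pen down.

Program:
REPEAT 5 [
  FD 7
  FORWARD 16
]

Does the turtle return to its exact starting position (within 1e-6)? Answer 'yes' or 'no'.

Executing turtle program step by step:
Start: pos=(10,2), heading=45, pen down
REPEAT 5 [
  -- iteration 1/5 --
  FD 7: (10,2) -> (14.95,6.95) [heading=45, draw]
  FD 16: (14.95,6.95) -> (26.263,18.263) [heading=45, draw]
  -- iteration 2/5 --
  FD 7: (26.263,18.263) -> (31.213,23.213) [heading=45, draw]
  FD 16: (31.213,23.213) -> (42.527,34.527) [heading=45, draw]
  -- iteration 3/5 --
  FD 7: (42.527,34.527) -> (47.477,39.477) [heading=45, draw]
  FD 16: (47.477,39.477) -> (58.79,50.79) [heading=45, draw]
  -- iteration 4/5 --
  FD 7: (58.79,50.79) -> (63.74,55.74) [heading=45, draw]
  FD 16: (63.74,55.74) -> (75.054,67.054) [heading=45, draw]
  -- iteration 5/5 --
  FD 7: (75.054,67.054) -> (80.004,72.004) [heading=45, draw]
  FD 16: (80.004,72.004) -> (91.317,83.317) [heading=45, draw]
]
Final: pos=(91.317,83.317), heading=45, 10 segment(s) drawn

Start position: (10, 2)
Final position: (91.317, 83.317)
Distance = 115; >= 1e-6 -> NOT closed

Answer: no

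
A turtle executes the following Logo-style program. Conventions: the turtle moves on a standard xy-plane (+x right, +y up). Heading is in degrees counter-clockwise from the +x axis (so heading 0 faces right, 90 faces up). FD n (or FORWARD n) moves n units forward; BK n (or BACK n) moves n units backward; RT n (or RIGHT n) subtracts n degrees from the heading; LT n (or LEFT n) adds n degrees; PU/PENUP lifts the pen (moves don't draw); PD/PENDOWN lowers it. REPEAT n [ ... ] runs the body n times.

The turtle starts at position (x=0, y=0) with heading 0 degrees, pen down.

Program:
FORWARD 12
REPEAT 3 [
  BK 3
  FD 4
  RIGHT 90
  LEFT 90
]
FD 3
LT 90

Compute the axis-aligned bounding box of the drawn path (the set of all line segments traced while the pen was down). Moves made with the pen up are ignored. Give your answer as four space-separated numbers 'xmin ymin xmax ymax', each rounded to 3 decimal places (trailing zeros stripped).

Answer: 0 0 18 0

Derivation:
Executing turtle program step by step:
Start: pos=(0,0), heading=0, pen down
FD 12: (0,0) -> (12,0) [heading=0, draw]
REPEAT 3 [
  -- iteration 1/3 --
  BK 3: (12,0) -> (9,0) [heading=0, draw]
  FD 4: (9,0) -> (13,0) [heading=0, draw]
  RT 90: heading 0 -> 270
  LT 90: heading 270 -> 0
  -- iteration 2/3 --
  BK 3: (13,0) -> (10,0) [heading=0, draw]
  FD 4: (10,0) -> (14,0) [heading=0, draw]
  RT 90: heading 0 -> 270
  LT 90: heading 270 -> 0
  -- iteration 3/3 --
  BK 3: (14,0) -> (11,0) [heading=0, draw]
  FD 4: (11,0) -> (15,0) [heading=0, draw]
  RT 90: heading 0 -> 270
  LT 90: heading 270 -> 0
]
FD 3: (15,0) -> (18,0) [heading=0, draw]
LT 90: heading 0 -> 90
Final: pos=(18,0), heading=90, 8 segment(s) drawn

Segment endpoints: x in {0, 9, 10, 11, 12, 13, 14, 15, 18}, y in {0}
xmin=0, ymin=0, xmax=18, ymax=0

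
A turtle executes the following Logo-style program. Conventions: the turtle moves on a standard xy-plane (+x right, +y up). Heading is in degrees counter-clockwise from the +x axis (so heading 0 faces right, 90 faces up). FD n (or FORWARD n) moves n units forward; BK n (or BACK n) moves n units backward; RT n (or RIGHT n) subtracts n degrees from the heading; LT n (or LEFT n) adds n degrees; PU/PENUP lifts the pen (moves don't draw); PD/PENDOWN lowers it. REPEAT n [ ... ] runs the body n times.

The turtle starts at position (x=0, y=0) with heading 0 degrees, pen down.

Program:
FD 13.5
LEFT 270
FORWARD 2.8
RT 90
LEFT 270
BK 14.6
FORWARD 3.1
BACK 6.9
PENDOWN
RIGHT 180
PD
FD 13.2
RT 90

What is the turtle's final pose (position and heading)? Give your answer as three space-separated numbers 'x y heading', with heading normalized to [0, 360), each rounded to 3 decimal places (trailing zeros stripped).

Answer: 13.5 -34.4 180

Derivation:
Executing turtle program step by step:
Start: pos=(0,0), heading=0, pen down
FD 13.5: (0,0) -> (13.5,0) [heading=0, draw]
LT 270: heading 0 -> 270
FD 2.8: (13.5,0) -> (13.5,-2.8) [heading=270, draw]
RT 90: heading 270 -> 180
LT 270: heading 180 -> 90
BK 14.6: (13.5,-2.8) -> (13.5,-17.4) [heading=90, draw]
FD 3.1: (13.5,-17.4) -> (13.5,-14.3) [heading=90, draw]
BK 6.9: (13.5,-14.3) -> (13.5,-21.2) [heading=90, draw]
PD: pen down
RT 180: heading 90 -> 270
PD: pen down
FD 13.2: (13.5,-21.2) -> (13.5,-34.4) [heading=270, draw]
RT 90: heading 270 -> 180
Final: pos=(13.5,-34.4), heading=180, 6 segment(s) drawn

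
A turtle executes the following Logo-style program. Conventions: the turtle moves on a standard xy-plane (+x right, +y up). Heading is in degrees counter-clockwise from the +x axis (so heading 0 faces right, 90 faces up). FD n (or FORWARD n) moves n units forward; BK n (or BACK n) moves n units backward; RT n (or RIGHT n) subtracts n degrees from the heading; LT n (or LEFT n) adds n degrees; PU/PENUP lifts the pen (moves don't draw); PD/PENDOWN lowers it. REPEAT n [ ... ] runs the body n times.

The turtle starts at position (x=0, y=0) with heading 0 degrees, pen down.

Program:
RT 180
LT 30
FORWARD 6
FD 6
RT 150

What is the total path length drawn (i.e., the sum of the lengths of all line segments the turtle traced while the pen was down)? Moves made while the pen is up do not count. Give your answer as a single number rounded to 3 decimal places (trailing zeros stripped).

Executing turtle program step by step:
Start: pos=(0,0), heading=0, pen down
RT 180: heading 0 -> 180
LT 30: heading 180 -> 210
FD 6: (0,0) -> (-5.196,-3) [heading=210, draw]
FD 6: (-5.196,-3) -> (-10.392,-6) [heading=210, draw]
RT 150: heading 210 -> 60
Final: pos=(-10.392,-6), heading=60, 2 segment(s) drawn

Segment lengths:
  seg 1: (0,0) -> (-5.196,-3), length = 6
  seg 2: (-5.196,-3) -> (-10.392,-6), length = 6
Total = 12

Answer: 12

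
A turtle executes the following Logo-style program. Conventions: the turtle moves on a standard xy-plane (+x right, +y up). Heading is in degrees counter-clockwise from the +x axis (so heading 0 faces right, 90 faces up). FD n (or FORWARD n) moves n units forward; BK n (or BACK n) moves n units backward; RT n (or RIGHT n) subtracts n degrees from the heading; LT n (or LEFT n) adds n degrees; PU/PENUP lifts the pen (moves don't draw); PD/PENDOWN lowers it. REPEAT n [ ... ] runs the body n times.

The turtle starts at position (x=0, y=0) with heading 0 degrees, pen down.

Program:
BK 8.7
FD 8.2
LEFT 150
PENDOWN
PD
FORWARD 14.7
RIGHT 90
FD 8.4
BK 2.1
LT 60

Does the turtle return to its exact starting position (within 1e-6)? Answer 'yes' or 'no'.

Answer: no

Derivation:
Executing turtle program step by step:
Start: pos=(0,0), heading=0, pen down
BK 8.7: (0,0) -> (-8.7,0) [heading=0, draw]
FD 8.2: (-8.7,0) -> (-0.5,0) [heading=0, draw]
LT 150: heading 0 -> 150
PD: pen down
PD: pen down
FD 14.7: (-0.5,0) -> (-13.231,7.35) [heading=150, draw]
RT 90: heading 150 -> 60
FD 8.4: (-13.231,7.35) -> (-9.031,14.625) [heading=60, draw]
BK 2.1: (-9.031,14.625) -> (-10.081,12.806) [heading=60, draw]
LT 60: heading 60 -> 120
Final: pos=(-10.081,12.806), heading=120, 5 segment(s) drawn

Start position: (0, 0)
Final position: (-10.081, 12.806)
Distance = 16.298; >= 1e-6 -> NOT closed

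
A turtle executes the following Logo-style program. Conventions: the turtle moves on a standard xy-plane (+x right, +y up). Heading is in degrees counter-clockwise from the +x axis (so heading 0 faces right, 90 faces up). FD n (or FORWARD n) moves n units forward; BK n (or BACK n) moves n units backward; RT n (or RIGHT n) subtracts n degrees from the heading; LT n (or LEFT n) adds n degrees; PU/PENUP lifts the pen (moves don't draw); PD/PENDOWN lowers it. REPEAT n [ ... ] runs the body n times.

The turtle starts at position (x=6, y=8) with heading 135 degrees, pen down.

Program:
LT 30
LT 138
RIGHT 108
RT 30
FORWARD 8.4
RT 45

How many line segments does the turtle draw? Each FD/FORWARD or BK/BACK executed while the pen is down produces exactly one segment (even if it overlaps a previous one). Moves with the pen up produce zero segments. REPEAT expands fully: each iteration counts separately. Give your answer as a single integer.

Executing turtle program step by step:
Start: pos=(6,8), heading=135, pen down
LT 30: heading 135 -> 165
LT 138: heading 165 -> 303
RT 108: heading 303 -> 195
RT 30: heading 195 -> 165
FD 8.4: (6,8) -> (-2.114,10.174) [heading=165, draw]
RT 45: heading 165 -> 120
Final: pos=(-2.114,10.174), heading=120, 1 segment(s) drawn
Segments drawn: 1

Answer: 1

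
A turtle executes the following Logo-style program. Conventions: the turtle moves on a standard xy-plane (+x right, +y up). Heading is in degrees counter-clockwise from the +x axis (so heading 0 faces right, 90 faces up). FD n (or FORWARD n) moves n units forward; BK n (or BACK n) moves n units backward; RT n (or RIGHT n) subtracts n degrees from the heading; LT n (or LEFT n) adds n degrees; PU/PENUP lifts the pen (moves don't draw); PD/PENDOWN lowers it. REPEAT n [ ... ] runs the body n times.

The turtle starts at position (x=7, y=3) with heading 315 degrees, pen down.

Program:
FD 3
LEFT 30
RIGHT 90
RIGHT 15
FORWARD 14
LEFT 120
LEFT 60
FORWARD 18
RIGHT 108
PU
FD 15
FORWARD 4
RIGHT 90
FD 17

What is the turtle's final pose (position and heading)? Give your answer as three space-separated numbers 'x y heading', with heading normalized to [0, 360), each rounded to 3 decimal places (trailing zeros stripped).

Executing turtle program step by step:
Start: pos=(7,3), heading=315, pen down
FD 3: (7,3) -> (9.121,0.879) [heading=315, draw]
LT 30: heading 315 -> 345
RT 90: heading 345 -> 255
RT 15: heading 255 -> 240
FD 14: (9.121,0.879) -> (2.121,-11.246) [heading=240, draw]
LT 120: heading 240 -> 0
LT 60: heading 0 -> 60
FD 18: (2.121,-11.246) -> (11.121,4.343) [heading=60, draw]
RT 108: heading 60 -> 312
PU: pen up
FD 15: (11.121,4.343) -> (21.158,-6.804) [heading=312, move]
FD 4: (21.158,-6.804) -> (23.835,-9.777) [heading=312, move]
RT 90: heading 312 -> 222
FD 17: (23.835,-9.777) -> (11.201,-21.152) [heading=222, move]
Final: pos=(11.201,-21.152), heading=222, 3 segment(s) drawn

Answer: 11.201 -21.152 222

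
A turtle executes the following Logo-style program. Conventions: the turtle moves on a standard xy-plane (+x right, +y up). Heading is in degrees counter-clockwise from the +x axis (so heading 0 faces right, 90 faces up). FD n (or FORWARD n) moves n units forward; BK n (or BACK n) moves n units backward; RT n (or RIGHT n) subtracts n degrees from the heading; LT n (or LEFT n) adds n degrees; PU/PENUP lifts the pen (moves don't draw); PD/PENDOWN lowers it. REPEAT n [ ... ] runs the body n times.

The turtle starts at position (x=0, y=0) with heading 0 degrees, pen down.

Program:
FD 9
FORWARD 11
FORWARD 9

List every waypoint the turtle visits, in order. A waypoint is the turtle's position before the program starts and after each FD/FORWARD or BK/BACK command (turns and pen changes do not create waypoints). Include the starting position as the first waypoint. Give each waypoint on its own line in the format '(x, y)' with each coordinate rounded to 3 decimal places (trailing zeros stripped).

Executing turtle program step by step:
Start: pos=(0,0), heading=0, pen down
FD 9: (0,0) -> (9,0) [heading=0, draw]
FD 11: (9,0) -> (20,0) [heading=0, draw]
FD 9: (20,0) -> (29,0) [heading=0, draw]
Final: pos=(29,0), heading=0, 3 segment(s) drawn
Waypoints (4 total):
(0, 0)
(9, 0)
(20, 0)
(29, 0)

Answer: (0, 0)
(9, 0)
(20, 0)
(29, 0)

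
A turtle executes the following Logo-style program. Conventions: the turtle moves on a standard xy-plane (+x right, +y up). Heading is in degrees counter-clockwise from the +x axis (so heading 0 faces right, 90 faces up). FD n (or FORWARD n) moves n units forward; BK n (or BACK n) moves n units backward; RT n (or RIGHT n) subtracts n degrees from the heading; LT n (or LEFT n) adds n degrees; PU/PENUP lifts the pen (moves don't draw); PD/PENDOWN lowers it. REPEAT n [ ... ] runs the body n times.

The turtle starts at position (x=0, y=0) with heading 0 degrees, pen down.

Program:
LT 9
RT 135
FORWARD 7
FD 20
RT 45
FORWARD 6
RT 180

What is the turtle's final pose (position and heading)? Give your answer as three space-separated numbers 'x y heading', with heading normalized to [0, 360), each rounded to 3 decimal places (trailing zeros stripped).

Executing turtle program step by step:
Start: pos=(0,0), heading=0, pen down
LT 9: heading 0 -> 9
RT 135: heading 9 -> 234
FD 7: (0,0) -> (-4.114,-5.663) [heading=234, draw]
FD 20: (-4.114,-5.663) -> (-15.87,-21.843) [heading=234, draw]
RT 45: heading 234 -> 189
FD 6: (-15.87,-21.843) -> (-21.796,-22.782) [heading=189, draw]
RT 180: heading 189 -> 9
Final: pos=(-21.796,-22.782), heading=9, 3 segment(s) drawn

Answer: -21.796 -22.782 9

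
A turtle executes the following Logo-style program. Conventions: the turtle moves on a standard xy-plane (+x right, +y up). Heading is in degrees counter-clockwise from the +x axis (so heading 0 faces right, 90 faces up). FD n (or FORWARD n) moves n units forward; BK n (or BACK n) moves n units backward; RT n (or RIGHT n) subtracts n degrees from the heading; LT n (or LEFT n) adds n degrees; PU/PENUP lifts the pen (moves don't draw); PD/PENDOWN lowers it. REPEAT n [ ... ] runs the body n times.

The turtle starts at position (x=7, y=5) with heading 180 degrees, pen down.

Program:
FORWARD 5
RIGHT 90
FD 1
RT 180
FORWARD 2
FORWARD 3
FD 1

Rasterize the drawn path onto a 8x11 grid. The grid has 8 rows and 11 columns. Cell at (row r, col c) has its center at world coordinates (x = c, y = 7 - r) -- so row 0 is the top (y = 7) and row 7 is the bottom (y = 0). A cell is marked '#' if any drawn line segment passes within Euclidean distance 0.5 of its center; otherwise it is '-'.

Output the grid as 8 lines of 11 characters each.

Segment 0: (7,5) -> (2,5)
Segment 1: (2,5) -> (2,6)
Segment 2: (2,6) -> (2,4)
Segment 3: (2,4) -> (2,1)
Segment 4: (2,1) -> (2,0)

Answer: -----------
--#--------
--######---
--#--------
--#--------
--#--------
--#--------
--#--------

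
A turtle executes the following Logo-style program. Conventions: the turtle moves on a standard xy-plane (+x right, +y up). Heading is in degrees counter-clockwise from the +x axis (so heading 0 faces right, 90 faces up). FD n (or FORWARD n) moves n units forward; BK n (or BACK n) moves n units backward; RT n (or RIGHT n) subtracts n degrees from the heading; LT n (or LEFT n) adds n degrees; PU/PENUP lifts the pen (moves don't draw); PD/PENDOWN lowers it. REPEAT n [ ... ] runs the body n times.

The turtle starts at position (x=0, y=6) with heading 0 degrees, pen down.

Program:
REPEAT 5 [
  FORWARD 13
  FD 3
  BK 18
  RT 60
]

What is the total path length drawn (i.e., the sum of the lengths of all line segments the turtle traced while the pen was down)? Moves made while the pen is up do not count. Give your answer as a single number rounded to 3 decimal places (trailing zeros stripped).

Answer: 170

Derivation:
Executing turtle program step by step:
Start: pos=(0,6), heading=0, pen down
REPEAT 5 [
  -- iteration 1/5 --
  FD 13: (0,6) -> (13,6) [heading=0, draw]
  FD 3: (13,6) -> (16,6) [heading=0, draw]
  BK 18: (16,6) -> (-2,6) [heading=0, draw]
  RT 60: heading 0 -> 300
  -- iteration 2/5 --
  FD 13: (-2,6) -> (4.5,-5.258) [heading=300, draw]
  FD 3: (4.5,-5.258) -> (6,-7.856) [heading=300, draw]
  BK 18: (6,-7.856) -> (-3,7.732) [heading=300, draw]
  RT 60: heading 300 -> 240
  -- iteration 3/5 --
  FD 13: (-3,7.732) -> (-9.5,-3.526) [heading=240, draw]
  FD 3: (-9.5,-3.526) -> (-11,-6.124) [heading=240, draw]
  BK 18: (-11,-6.124) -> (-2,9.464) [heading=240, draw]
  RT 60: heading 240 -> 180
  -- iteration 4/5 --
  FD 13: (-2,9.464) -> (-15,9.464) [heading=180, draw]
  FD 3: (-15,9.464) -> (-18,9.464) [heading=180, draw]
  BK 18: (-18,9.464) -> (0,9.464) [heading=180, draw]
  RT 60: heading 180 -> 120
  -- iteration 5/5 --
  FD 13: (0,9.464) -> (-6.5,20.722) [heading=120, draw]
  FD 3: (-6.5,20.722) -> (-8,23.321) [heading=120, draw]
  BK 18: (-8,23.321) -> (1,7.732) [heading=120, draw]
  RT 60: heading 120 -> 60
]
Final: pos=(1,7.732), heading=60, 15 segment(s) drawn

Segment lengths:
  seg 1: (0,6) -> (13,6), length = 13
  seg 2: (13,6) -> (16,6), length = 3
  seg 3: (16,6) -> (-2,6), length = 18
  seg 4: (-2,6) -> (4.5,-5.258), length = 13
  seg 5: (4.5,-5.258) -> (6,-7.856), length = 3
  seg 6: (6,-7.856) -> (-3,7.732), length = 18
  seg 7: (-3,7.732) -> (-9.5,-3.526), length = 13
  seg 8: (-9.5,-3.526) -> (-11,-6.124), length = 3
  seg 9: (-11,-6.124) -> (-2,9.464), length = 18
  seg 10: (-2,9.464) -> (-15,9.464), length = 13
  seg 11: (-15,9.464) -> (-18,9.464), length = 3
  seg 12: (-18,9.464) -> (0,9.464), length = 18
  seg 13: (0,9.464) -> (-6.5,20.722), length = 13
  seg 14: (-6.5,20.722) -> (-8,23.321), length = 3
  seg 15: (-8,23.321) -> (1,7.732), length = 18
Total = 170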